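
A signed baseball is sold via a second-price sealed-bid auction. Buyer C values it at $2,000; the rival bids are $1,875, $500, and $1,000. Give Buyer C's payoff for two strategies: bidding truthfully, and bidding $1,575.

(a) $125  (b) $0

The highest competing bid is $1,875.
Bidding truthfully at $2,000: Buyer C has the top bid, wins, and pays the second-highest bid $1,875. Payoff = $2,000 − $1,875 = $125.
Bidding $1,575: the top bid is $1,875 (a rival), so Buyer C loses. Payoff = $0.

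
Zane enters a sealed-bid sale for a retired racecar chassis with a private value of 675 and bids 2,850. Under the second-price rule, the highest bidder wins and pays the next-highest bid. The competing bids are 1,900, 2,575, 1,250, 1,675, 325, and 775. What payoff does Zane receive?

Payoff = -1,900.

Highest competing bid: 2,575.
Zane's bid 2,850 is the highest overall, so Zane wins and pays the second-highest bid, 2,575.
Payoff = value − price = 675 − 2,575 = -1,900.
Overbidding won the item at a price above value — truthful bidding would have avoided this loss.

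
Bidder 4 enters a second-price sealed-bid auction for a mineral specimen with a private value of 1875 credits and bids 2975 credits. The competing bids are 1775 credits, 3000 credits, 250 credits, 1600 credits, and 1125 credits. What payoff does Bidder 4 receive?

0 credits

Highest competing bid: 3000 credits.
Bidder 4's bid 2975 credits is not the highest, so Bidder 4 loses, pays nothing, and earns zero payoff.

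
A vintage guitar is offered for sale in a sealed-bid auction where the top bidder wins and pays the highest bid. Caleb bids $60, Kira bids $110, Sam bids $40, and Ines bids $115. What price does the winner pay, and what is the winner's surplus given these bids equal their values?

The winner pays $115 for a surplus of $0.

Sorted high to low: Ines $115 > Kira $110 > Caleb $60 > Sam $40.
Ines is the highest bidder, so Ines wins.
Under the first-price rule, the price is the highest bid: $115.
Surplus = $115 − $115 = $0.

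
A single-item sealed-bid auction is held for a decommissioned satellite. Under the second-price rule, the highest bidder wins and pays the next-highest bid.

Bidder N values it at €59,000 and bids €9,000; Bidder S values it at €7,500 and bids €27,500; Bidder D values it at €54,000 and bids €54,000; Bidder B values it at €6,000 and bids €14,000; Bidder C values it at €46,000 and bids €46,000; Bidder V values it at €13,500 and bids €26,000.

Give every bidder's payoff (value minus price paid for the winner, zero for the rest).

Bidder N €0, Bidder S €0, Bidder D €8,000, Bidder B €0, Bidder C €0, Bidder V €0.

Sorted high to low: Bidder D €54,000; Bidder C €46,000; Bidder S €27,500; Bidder V €26,000; Bidder B €14,000; Bidder N €9,000.
Bidder D has the top bid and wins; the price is the second-highest bid, €46,000.
Bidder D's payoff = €54,000 − €46,000 = €8,000. All other bidders lose, so their payoff is 0.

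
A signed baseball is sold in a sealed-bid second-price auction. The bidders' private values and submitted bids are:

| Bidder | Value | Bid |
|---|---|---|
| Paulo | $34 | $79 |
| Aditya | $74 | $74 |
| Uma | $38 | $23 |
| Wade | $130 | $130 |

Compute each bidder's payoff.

Paulo $0, Aditya $0, Uma $0, Wade $51.

Ranking the bids: Wade $130 > Paulo $79 > Aditya $74 > Uma $23.
Wade has the top bid and wins; the price is the second-highest bid, $79.
Wade's payoff = $130 − $79 = $51. All other bidders lose, so their payoff is 0.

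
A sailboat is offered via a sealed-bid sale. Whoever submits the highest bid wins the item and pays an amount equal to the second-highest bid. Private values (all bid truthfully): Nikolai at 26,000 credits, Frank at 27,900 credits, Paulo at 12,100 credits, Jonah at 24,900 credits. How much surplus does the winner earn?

Ranking the bids: Frank 27,900 credits; Nikolai 26,000 credits; Jonah 24,900 credits; Paulo 12,100 credits.
Frank wins with the top bid and pays the second-highest, 26,000 credits.
Surplus = 27,900 credits − 26,000 credits = 1,900 credits.

Winner's surplus: 1,900 credits.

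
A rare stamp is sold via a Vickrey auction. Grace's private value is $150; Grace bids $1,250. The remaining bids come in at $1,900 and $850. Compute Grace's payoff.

$0

Highest competing bid: $1,900.
Grace's bid $1,250 is not the highest, so Grace loses, pays nothing, and earns zero payoff.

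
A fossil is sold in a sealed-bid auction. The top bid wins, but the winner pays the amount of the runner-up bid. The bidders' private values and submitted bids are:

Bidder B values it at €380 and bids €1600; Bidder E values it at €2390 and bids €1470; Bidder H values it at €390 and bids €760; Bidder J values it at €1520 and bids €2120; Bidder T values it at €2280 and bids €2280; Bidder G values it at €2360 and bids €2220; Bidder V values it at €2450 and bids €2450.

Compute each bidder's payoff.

Bidder B €0, Bidder E €0, Bidder H €0, Bidder J €0, Bidder T €0, Bidder G €0, Bidder V €170.

Sorted high to low: Bidder V €2450, then Bidder T €2280, then Bidder G €2220, then Bidder J €2120, then Bidder B €1600, then Bidder E €1470, then Bidder H €760.
Bidder V has the top bid and wins; the price is the second-highest bid, €2280.
Bidder V's payoff = €2450 − €2280 = €170. All other bidders lose, so their payoff is 0.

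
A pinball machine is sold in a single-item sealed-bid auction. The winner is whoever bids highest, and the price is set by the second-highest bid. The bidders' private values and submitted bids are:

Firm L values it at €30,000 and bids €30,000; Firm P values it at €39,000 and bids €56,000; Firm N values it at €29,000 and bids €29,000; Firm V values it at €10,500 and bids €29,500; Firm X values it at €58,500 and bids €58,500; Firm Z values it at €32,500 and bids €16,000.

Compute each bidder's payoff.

Bids in descending order: Firm X €58,500; Firm P €56,000; Firm L €30,000; Firm V €29,500; Firm N €29,000; Firm Z €16,000.
Firm X has the top bid and wins; the price is the second-highest bid, €56,000.
Firm X's payoff = €58,500 − €56,000 = €2,500. All other bidders lose, so their payoff is 0.

Payoffs: Firm L €0, Firm P €0, Firm N €0, Firm V €0, Firm X €2,500, Firm Z €0.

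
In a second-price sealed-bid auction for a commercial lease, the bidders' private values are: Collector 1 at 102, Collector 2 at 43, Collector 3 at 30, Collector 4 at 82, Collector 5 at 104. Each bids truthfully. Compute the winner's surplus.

2

Bids in descending order: Collector 5 104, then Collector 1 102, then Collector 4 82, then Collector 2 43, then Collector 3 30.
Collector 5 wins with the top bid and pays the second-highest, 102.
Surplus = 104 − 102 = 2.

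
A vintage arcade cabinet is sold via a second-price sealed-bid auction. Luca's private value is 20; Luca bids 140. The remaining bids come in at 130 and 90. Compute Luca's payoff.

Highest competing bid: 130.
Luca's bid 140 is the highest overall, so Luca wins and pays the second-highest bid, 130.
Payoff = value − price = 20 − 130 = -110.
Overbidding won the item at a price above value — truthful bidding would have avoided this loss.

Payoff = -110.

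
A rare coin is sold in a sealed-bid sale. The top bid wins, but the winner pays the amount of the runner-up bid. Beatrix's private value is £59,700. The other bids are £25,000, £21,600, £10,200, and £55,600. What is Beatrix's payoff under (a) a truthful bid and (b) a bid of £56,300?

Truthful: £4,100; alternative: £4,100.

The highest competing bid is £55,600.
Bidding truthfully at £59,700: Beatrix has the top bid, wins, and pays the second-highest bid £55,600. Payoff = £59,700 − £55,600 = £4,100.
Bidding £56,300: Beatrix has the top bid, wins, and pays the second-highest bid £55,600. Payoff = £59,700 − £55,600 = £4,100.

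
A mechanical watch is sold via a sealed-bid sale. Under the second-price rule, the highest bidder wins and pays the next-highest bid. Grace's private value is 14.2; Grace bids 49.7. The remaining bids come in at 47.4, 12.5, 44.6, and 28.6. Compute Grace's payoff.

-33.2

Highest competing bid: 47.4.
Grace's bid 49.7 is the highest overall, so Grace wins and pays the second-highest bid, 47.4.
Payoff = value − price = 14.2 − 47.4 = -33.2.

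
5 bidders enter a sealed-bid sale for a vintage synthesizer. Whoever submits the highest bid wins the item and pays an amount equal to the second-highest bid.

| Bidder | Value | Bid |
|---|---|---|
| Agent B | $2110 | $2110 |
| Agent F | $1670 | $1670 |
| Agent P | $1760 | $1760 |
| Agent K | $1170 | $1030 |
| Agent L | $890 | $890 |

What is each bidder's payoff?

Payoffs: Agent B $350, Agent F $0, Agent P $0, Agent K $0, Agent L $0.

Ranking the bids: Agent B $2110; Agent P $1760; Agent F $1670; Agent K $1030; Agent L $890.
Agent B has the top bid and wins; the price is the second-highest bid, $1760.
Agent B's payoff = $2110 − $1760 = $350. All other bidders lose, so their payoff is 0.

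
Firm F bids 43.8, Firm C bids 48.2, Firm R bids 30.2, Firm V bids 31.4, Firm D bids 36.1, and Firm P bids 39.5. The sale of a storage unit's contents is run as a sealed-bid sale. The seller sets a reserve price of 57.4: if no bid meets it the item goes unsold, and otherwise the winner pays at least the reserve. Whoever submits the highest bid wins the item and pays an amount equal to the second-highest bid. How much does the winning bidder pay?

Ordered from highest: Firm C 48.2, then Firm F 43.8, then Firm P 39.5, then Firm D 36.1, then Firm V 31.4, then Firm R 30.2.
The top bid 48.2 is below the reserve 57.4, so the item goes unsold and nothing is paid.

unsold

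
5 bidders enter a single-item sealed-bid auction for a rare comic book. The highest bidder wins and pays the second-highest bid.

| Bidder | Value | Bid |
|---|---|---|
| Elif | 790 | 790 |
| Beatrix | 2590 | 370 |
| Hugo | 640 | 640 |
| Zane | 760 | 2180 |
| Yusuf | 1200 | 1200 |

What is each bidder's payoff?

Ranking the bids: Zane 2180, then Yusuf 1200, then Elif 790, then Hugo 640, then Beatrix 370.
Zane has the top bid and wins; the price is the second-highest bid, 1200.
Zane's payoff = 760 − 1200 = -440. All other bidders lose, so their payoff is 0.

Payoffs: Elif 0, Beatrix 0, Hugo 0, Zane -440, Yusuf 0.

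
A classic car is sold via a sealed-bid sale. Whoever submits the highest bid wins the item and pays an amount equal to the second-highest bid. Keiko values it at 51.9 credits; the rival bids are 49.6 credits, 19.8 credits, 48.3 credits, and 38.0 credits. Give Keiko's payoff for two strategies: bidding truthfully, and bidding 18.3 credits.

(a) 2.3 credits  (b) 0.0 credits

The highest competing bid is 49.6 credits.
Bidding truthfully at 51.9 credits: Keiko has the top bid, wins, and pays the second-highest bid 49.6 credits. Payoff = 51.9 credits − 49.6 credits = 2.3 credits.
Bidding 18.3 credits: the top bid is 49.6 credits (a rival), so Keiko loses. Payoff = 0.0 credits.
This is the dominant-strategy logic: truthful bidding weakly beats any alternative.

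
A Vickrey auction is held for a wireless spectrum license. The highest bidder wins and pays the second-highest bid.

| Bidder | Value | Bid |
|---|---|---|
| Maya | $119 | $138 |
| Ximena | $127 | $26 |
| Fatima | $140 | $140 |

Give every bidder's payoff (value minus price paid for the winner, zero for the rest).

Payoffs: Maya $0, Ximena $0, Fatima $2.

Bids in descending order: Fatima $140; Maya $138; Ximena $26.
Fatima has the top bid and wins; the price is the second-highest bid, $138.
Fatima's payoff = $140 − $138 = $2. All other bidders lose, so their payoff is 0.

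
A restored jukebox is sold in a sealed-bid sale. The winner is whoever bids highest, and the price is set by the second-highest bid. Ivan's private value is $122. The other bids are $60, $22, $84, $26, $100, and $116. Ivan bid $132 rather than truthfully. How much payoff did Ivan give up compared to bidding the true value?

The highest competing bid is $116.
Bidding truthfully at $122: Ivan has the top bid, wins, and pays the second-highest bid $116. Payoff = $122 − $116 = $6.
Bidding $132: Ivan has the top bid, wins, and pays the second-highest bid $116. Payoff = $122 − $116 = $6.
Regret = truthful payoff − actual payoff = $6 − $6 = $0.

Payoff forgone: $0.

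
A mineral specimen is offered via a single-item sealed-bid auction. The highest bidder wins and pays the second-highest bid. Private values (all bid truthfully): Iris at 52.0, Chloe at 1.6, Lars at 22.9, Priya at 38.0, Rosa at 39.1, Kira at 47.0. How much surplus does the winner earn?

Ordered from highest: Iris 52.0 > Kira 47.0 > Rosa 39.1 > Priya 38.0 > Lars 22.9 > Chloe 1.6.
Iris wins with the top bid and pays the second-highest, 47.0.
Surplus = 52.0 − 47.0 = 5.0.

5.0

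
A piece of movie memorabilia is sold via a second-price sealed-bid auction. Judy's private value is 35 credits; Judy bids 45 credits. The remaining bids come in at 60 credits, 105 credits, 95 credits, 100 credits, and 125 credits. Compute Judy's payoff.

Highest competing bid: 125 credits.
Judy's bid 45 credits is not the highest, so Judy loses, pays nothing, and earns zero payoff.

Payoff = 0 credits.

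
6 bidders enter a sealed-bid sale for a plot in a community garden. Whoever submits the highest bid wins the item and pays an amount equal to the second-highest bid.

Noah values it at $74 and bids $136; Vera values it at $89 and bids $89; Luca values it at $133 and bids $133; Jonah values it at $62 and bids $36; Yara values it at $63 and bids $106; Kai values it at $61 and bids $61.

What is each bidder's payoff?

Ranking the bids: Noah $136; Luca $133; Yara $106; Vera $89; Kai $61; Jonah $36.
Noah has the top bid and wins; the price is the second-highest bid, $133.
Noah's payoff = $74 − $133 = -$59. All other bidders lose, so their payoff is 0.

Noah -$59, Vera $0, Luca $0, Jonah $0, Yara $0, Kai $0.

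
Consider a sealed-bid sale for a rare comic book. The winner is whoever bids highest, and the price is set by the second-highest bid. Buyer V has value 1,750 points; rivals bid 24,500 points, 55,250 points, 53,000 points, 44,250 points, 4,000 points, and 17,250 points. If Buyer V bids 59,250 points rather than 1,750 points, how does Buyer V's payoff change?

The highest competing bid is 55,250 points.
Bidding truthfully at 1,750 points: the top bid is 55,250 points (a rival), so Buyer V loses. Payoff = 0 points.
Bidding 59,250 points: Buyer V has the top bid, wins, and pays the second-highest bid 55,250 points. Payoff = 1,750 points − 55,250 points = -53,500 points.
Change = -53,500 points − 0 points = -53,500 points.

Payoff change: -53,500 points.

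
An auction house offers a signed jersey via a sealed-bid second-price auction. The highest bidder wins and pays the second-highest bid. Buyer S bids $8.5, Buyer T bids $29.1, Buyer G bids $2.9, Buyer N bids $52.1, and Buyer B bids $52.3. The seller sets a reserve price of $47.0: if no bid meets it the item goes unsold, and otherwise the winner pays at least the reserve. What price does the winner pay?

The winner pays $52.1.

Ordered from highest: Buyer B $52.3 > Buyer N $52.1 > Buyer T $29.1 > Buyer S $8.5 > Buyer G $2.9.
Buyer B has the highest bid, so Buyer B wins.
The second-highest bid is $52.1, which exceeds the reserve, so that sets the price.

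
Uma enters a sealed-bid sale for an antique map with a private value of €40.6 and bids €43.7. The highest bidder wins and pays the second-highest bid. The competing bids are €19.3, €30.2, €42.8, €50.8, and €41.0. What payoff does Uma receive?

Highest competing bid: €50.8.
Uma's bid €43.7 is not the highest, so Uma loses, pays nothing, and earns zero payoff.

Payoff = €0.0.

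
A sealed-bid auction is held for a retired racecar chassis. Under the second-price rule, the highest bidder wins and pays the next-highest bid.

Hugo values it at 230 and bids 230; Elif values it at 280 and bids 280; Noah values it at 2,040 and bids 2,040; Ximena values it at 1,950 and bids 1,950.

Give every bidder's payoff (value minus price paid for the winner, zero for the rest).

Sorted high to low: Noah 2,040 > Ximena 1,950 > Elif 280 > Hugo 230.
Noah has the top bid and wins; the price is the second-highest bid, 1,950.
Noah's payoff = 2,040 − 1,950 = 90. All other bidders lose, so their payoff is 0.

Hugo 0, Elif 0, Noah 90, Ximena 0.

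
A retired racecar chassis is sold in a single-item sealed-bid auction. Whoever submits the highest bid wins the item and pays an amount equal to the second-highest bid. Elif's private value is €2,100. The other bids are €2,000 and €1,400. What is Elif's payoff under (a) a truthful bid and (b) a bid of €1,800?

The highest competing bid is €2,000.
Bidding truthfully at €2,100: Elif has the top bid, wins, and pays the second-highest bid €2,000. Payoff = €2,100 − €2,000 = €100.
Bidding €1,800: the top bid is €2,000 (a rival), so Elif loses. Payoff = €0.

(a) €100  (b) €0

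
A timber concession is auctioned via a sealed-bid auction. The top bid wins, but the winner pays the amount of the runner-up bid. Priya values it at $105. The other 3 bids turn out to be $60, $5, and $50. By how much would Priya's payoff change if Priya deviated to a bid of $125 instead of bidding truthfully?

$0

The highest competing bid is $60.
Bidding truthfully at $105: Priya has the top bid, wins, and pays the second-highest bid $60. Payoff = $105 − $60 = $45.
Bidding $125: Priya has the top bid, wins, and pays the second-highest bid $60. Payoff = $105 − $60 = $45.
Change = $45 − $45 = $0.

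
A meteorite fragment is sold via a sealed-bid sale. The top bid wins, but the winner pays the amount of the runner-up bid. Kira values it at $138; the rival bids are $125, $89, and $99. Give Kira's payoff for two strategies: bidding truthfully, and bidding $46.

The highest competing bid is $125.
Bidding truthfully at $138: Kira has the top bid, wins, and pays the second-highest bid $125. Payoff = $138 − $125 = $13.
Bidding $46: the top bid is $125 (a rival), so Kira loses. Payoff = $0.

Truthful: $13; alternative: $0.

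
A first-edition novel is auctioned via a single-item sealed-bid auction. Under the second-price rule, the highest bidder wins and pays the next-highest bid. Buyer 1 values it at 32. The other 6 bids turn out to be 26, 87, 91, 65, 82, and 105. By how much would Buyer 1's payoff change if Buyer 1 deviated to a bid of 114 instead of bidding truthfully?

The highest competing bid is 105.
Bidding truthfully at 32: the top bid is 105 (a rival), so Buyer 1 loses. Payoff = 0.
Bidding 114: Buyer 1 has the top bid, wins, and pays the second-highest bid 105. Payoff = 32 − 105 = -73.
Change = -73 − 0 = -73.
This is the dominant-strategy logic: truthful bidding weakly beats any alternative.

Change in payoff: -73.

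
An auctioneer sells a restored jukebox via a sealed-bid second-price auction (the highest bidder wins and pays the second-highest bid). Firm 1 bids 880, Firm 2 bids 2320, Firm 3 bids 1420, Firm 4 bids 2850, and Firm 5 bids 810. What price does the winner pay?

2320

Sorted high to low: Firm 4 2850 > Firm 2 2320 > Firm 3 1420 > Firm 1 880 > Firm 5 810.
Firm 4 is the highest bidder, so Firm 4 wins.
Under the second-price rule, the price is the second-highest bid: 2320.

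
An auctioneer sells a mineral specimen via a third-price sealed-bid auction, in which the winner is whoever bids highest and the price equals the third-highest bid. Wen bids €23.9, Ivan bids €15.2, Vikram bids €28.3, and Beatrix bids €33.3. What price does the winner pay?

Ranking the bids: Beatrix €33.3, then Vikram €28.3, then Wen €23.9, then Ivan €15.2.
Beatrix is the highest bidder, so Beatrix wins.
Under the third-price rule, the price is the third-highest bid: €23.9.

€23.9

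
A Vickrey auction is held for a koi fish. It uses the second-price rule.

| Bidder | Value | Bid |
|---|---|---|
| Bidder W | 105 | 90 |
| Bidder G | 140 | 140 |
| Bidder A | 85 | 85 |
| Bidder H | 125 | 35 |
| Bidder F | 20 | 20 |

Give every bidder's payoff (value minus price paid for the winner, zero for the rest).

Ordered from highest: Bidder G 140 > Bidder W 90 > Bidder A 85 > Bidder H 35 > Bidder F 20.
Bidder G has the top bid and wins; the price is the second-highest bid, 90.
Bidder G's payoff = 140 − 90 = 50. All other bidders lose, so their payoff is 0.

Payoffs: Bidder W 0, Bidder G 50, Bidder A 0, Bidder H 0, Bidder F 0.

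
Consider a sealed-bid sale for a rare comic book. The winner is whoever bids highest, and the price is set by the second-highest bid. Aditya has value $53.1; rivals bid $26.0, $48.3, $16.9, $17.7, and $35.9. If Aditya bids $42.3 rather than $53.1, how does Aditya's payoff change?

The highest competing bid is $48.3.
Bidding truthfully at $53.1: Aditya has the top bid, wins, and pays the second-highest bid $48.3. Payoff = $53.1 − $48.3 = $4.8.
Bidding $42.3: the top bid is $48.3 (a rival), so Aditya loses. Payoff = $0.0.
Change = $0.0 − $4.8 = -$4.8.

Payoff change: -$4.8.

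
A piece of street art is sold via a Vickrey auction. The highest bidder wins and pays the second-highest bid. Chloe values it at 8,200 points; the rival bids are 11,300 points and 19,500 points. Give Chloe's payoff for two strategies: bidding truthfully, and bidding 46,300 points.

The highest competing bid is 19,500 points.
Bidding truthfully at 8,200 points: the top bid is 19,500 points (a rival), so Chloe loses. Payoff = 0 points.
Bidding 46,300 points: Chloe has the top bid, wins, and pays the second-highest bid 19,500 points. Payoff = 8,200 points − 19,500 points = -11,300 points.
This is the dominant-strategy logic: truthful bidding weakly beats any alternative.

Truthful: 0 points; alternative: -11,300 points.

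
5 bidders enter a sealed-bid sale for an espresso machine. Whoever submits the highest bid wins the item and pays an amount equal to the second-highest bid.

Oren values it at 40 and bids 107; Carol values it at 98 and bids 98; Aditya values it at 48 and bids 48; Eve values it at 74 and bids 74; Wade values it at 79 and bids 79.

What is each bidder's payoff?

Payoffs: Oren -58, Carol 0, Aditya 0, Eve 0, Wade 0.

Sorted high to low: Oren 107, then Carol 98, then Wade 79, then Eve 74, then Aditya 48.
Oren has the top bid and wins; the price is the second-highest bid, 98.
Oren's payoff = 40 − 98 = -58. All other bidders lose, so their payoff is 0.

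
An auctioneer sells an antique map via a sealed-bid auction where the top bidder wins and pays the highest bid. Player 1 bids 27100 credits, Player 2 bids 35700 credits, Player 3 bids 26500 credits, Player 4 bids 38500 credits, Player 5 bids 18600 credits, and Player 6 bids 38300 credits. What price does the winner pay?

Ranking the bids: Player 4 38500 credits, then Player 6 38300 credits, then Player 2 35700 credits, then Player 1 27100 credits, then Player 3 26500 credits, then Player 5 18600 credits.
Player 4 is the highest bidder, so Player 4 wins.
Under the first-price rule, the price is the highest bid: 38500 credits.

38500 credits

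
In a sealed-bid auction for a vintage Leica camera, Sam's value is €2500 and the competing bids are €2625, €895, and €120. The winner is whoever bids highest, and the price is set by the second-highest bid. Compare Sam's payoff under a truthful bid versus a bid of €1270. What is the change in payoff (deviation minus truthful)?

Payoff change: €0.

The highest competing bid is €2625.
Bidding truthfully at €2500: the top bid is €2625 (a rival), so Sam loses. Payoff = €0.
Bidding €1270: the top bid is €2625 (a rival), so Sam loses. Payoff = €0.
Change = €0 − €0 = €0.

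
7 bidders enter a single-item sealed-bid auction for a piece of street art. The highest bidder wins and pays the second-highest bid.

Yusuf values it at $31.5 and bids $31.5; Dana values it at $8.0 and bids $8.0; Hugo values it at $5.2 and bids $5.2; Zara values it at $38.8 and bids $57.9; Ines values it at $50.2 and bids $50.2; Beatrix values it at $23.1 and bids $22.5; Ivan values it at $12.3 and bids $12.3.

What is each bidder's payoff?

Ordered from highest: Zara $57.9, then Ines $50.2, then Yusuf $31.5, then Beatrix $22.5, then Ivan $12.3, then Dana $8.0, then Hugo $5.2.
Zara has the top bid and wins; the price is the second-highest bid, $50.2.
Zara's payoff = $38.8 − $50.2 = -$11.4. All other bidders lose, so their payoff is 0.

Yusuf $0.0, Dana $0.0, Hugo $0.0, Zara -$11.4, Ines $0.0, Beatrix $0.0, Ivan $0.0.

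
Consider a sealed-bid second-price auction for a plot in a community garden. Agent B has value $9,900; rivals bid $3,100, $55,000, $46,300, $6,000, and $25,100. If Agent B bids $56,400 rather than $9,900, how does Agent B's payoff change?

The highest competing bid is $55,000.
Bidding truthfully at $9,900: the top bid is $55,000 (a rival), so Agent B loses. Payoff = $0.
Bidding $56,400: Agent B has the top bid, wins, and pays the second-highest bid $55,000. Payoff = $9,900 − $55,000 = -$45,100.
Change = -$45,100 − $0 = -$45,100.
This is the dominant-strategy logic: truthful bidding weakly beats any alternative.

Change in payoff: -$45,100.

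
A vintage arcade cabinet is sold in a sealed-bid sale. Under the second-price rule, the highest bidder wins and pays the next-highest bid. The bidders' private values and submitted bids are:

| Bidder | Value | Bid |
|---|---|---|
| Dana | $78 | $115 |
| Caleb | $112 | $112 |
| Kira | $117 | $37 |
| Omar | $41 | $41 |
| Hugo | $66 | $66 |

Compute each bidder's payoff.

Dana -$34, Caleb $0, Kira $0, Omar $0, Hugo $0.

Ordered from highest: Dana $115, then Caleb $112, then Hugo $66, then Omar $41, then Kira $37.
Dana has the top bid and wins; the price is the second-highest bid, $112.
Dana's payoff = $78 − $112 = -$34. All other bidders lose, so their payoff is 0.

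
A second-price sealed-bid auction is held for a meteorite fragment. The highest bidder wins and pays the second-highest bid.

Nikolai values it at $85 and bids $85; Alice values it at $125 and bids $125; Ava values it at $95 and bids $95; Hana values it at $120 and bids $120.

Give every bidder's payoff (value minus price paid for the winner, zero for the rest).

Payoffs: Nikolai $0, Alice $5, Ava $0, Hana $0.

Ranking the bids: Alice $125 > Hana $120 > Ava $95 > Nikolai $85.
Alice has the top bid and wins; the price is the second-highest bid, $120.
Alice's payoff = $125 − $120 = $5. All other bidders lose, so their payoff is 0.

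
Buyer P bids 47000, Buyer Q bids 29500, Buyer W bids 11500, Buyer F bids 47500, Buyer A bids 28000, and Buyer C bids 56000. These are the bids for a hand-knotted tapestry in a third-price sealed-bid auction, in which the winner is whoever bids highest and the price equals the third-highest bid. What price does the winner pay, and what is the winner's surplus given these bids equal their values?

Price 47000; surplus 9000.

Bids in descending order: Buyer C 56000, then Buyer F 47500, then Buyer P 47000, then Buyer Q 29500, then Buyer A 28000, then Buyer W 11500.
Buyer C is the highest bidder, so Buyer C wins.
Under the third-price rule, the price is the third-highest bid: 47000.
Surplus = 56000 − 47000 = 9000.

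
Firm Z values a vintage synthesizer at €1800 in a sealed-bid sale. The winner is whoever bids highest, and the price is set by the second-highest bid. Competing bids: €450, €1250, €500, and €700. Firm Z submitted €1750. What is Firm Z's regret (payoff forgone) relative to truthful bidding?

Payoff forgone: €0.

The highest competing bid is €1250.
Bidding truthfully at €1800: Firm Z has the top bid, wins, and pays the second-highest bid €1250. Payoff = €1800 − €1250 = €550.
Bidding €1750: Firm Z has the top bid, wins, and pays the second-highest bid €1250. Payoff = €1800 − €1250 = €550.
Regret = truthful payoff − actual payoff = €550 − €550 = €0.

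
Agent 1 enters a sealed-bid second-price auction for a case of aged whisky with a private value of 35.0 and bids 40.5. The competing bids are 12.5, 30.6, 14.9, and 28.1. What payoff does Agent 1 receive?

Highest competing bid: 30.6.
Agent 1's bid 40.5 is the highest overall, so Agent 1 wins and pays the second-highest bid, 30.6.
Payoff = value − price = 35.0 − 30.6 = 4.4.

4.4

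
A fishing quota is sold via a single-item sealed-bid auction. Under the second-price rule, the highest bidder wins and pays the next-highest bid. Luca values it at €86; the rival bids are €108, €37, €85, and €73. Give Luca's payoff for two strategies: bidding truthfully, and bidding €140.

The highest competing bid is €108.
Bidding truthfully at €86: the top bid is €108 (a rival), so Luca loses. Payoff = €0.
Bidding €140: Luca has the top bid, wins, and pays the second-highest bid €108. Payoff = €86 − €108 = -€22.
This is the dominant-strategy logic: truthful bidding weakly beats any alternative.

Truthful: €0; alternative: -€22.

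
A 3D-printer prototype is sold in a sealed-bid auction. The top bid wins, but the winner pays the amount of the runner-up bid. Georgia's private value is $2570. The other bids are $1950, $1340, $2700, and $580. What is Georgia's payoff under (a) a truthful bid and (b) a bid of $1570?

(a) $0  (b) $0

The highest competing bid is $2700.
Bidding truthfully at $2570: the top bid is $2700 (a rival), so Georgia loses. Payoff = $0.
Bidding $1570: the top bid is $2700 (a rival), so Georgia loses. Payoff = $0.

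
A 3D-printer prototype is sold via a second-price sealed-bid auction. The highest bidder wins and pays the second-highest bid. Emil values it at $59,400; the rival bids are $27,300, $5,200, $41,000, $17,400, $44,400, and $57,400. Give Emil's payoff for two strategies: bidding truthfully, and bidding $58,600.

The highest competing bid is $57,400.
Bidding truthfully at $59,400: Emil has the top bid, wins, and pays the second-highest bid $57,400. Payoff = $59,400 − $57,400 = $2,000.
Bidding $58,600: Emil has the top bid, wins, and pays the second-highest bid $57,400. Payoff = $59,400 − $57,400 = $2,000.

(a) $2,000  (b) $2,000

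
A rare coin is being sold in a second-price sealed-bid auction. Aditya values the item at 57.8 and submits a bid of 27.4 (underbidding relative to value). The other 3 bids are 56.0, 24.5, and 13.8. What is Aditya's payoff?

Highest competing bid: 56.0.
Aditya's bid 27.4 is not the highest, so Aditya loses, pays nothing, and earns zero payoff.

Aditya's payoff: 0.0.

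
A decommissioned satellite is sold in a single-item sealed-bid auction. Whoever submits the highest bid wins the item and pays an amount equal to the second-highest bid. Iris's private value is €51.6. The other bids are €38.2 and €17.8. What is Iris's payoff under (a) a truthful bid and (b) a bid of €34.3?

The highest competing bid is €38.2.
Bidding truthfully at €51.6: Iris has the top bid, wins, and pays the second-highest bid €38.2. Payoff = €51.6 − €38.2 = €13.4.
Bidding €34.3: the top bid is €38.2 (a rival), so Iris loses. Payoff = €0.0.

(a) €13.4  (b) €0.0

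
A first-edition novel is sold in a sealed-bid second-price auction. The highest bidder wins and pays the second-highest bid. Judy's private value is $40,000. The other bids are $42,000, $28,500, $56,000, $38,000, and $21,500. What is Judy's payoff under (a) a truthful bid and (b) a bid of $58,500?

(a) $0  (b) -$16,000

The highest competing bid is $56,000.
Bidding truthfully at $40,000: the top bid is $56,000 (a rival), so Judy loses. Payoff = $0.
Bidding $58,500: Judy has the top bid, wins, and pays the second-highest bid $56,000. Payoff = $40,000 − $56,000 = -$16,000.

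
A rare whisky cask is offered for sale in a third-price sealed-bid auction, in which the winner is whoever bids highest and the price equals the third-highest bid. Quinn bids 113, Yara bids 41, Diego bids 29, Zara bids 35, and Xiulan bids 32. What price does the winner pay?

Sorted high to low: Quinn 113, then Yara 41, then Zara 35, then Xiulan 32, then Diego 29.
Quinn is the highest bidder, so Quinn wins.
Under the third-price rule, the price is the third-highest bid: 35.

Price paid: 35.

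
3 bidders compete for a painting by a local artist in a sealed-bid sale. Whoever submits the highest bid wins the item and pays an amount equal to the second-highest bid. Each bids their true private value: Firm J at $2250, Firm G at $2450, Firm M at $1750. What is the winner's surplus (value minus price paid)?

Bids in descending order: Firm G $2450, then Firm J $2250, then Firm M $1750.
Firm G wins with the top bid and pays the second-highest, $2250.
Surplus = $2450 − $2250 = $200.

Surplus = $200.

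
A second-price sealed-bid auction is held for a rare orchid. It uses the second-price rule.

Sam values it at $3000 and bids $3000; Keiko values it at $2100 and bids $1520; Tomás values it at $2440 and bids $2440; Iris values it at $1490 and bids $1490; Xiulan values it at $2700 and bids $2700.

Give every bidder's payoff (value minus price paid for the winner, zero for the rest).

Sorted high to low: Sam $3000; Xiulan $2700; Tomás $2440; Keiko $1520; Iris $1490.
Sam has the top bid and wins; the price is the second-highest bid, $2700.
Sam's payoff = $3000 − $2700 = $300. All other bidders lose, so their payoff is 0.

Payoffs: Sam $300, Keiko $0, Tomás $0, Iris $0, Xiulan $0.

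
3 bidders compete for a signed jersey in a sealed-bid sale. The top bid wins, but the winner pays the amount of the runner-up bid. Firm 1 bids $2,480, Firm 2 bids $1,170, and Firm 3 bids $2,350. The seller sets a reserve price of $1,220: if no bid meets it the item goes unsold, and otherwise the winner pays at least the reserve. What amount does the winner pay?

Ordered from highest: Firm 1 $2,480 > Firm 3 $2,350 > Firm 2 $1,170.
Firm 1 has the highest bid, so Firm 1 wins.
The second-highest bid is $2,350, which exceeds the reserve, so that sets the price.

$2,350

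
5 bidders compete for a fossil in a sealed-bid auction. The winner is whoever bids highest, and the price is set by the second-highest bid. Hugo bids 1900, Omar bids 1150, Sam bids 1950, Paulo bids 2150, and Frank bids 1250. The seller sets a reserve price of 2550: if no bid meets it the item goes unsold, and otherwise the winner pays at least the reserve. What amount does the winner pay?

unsold

Ordered from highest: Paulo 2150; Sam 1950; Hugo 1900; Frank 1250; Omar 1150.
The top bid 2150 is below the reserve 2550, so the item goes unsold and nothing is paid.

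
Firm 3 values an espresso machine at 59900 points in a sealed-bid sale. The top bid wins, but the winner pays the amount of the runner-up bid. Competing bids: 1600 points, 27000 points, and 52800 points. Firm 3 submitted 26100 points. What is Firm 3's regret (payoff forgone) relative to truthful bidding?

Regret: 7100 points.

The highest competing bid is 52800 points.
Bidding truthfully at 59900 points: Firm 3 has the top bid, wins, and pays the second-highest bid 52800 points. Payoff = 59900 points − 52800 points = 7100 points.
Bidding 26100 points: the top bid is 52800 points (a rival), so Firm 3 loses. Payoff = 0 points.
Regret = truthful payoff − actual payoff = 7100 points − 0 points = 7100 points.
Deviating from a truthful bid can only lose payoff in a second-price auction — never gain.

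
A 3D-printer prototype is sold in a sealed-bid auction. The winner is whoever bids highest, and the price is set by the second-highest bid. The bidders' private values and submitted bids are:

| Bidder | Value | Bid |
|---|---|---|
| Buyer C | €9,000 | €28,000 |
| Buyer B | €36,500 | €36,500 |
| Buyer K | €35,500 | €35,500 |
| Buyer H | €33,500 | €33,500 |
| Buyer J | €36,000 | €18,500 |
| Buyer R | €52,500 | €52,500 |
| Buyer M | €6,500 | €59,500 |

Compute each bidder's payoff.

Buyer C €0, Buyer B €0, Buyer K €0, Buyer H €0, Buyer J €0, Buyer R €0, Buyer M -€46,000.

Sorted high to low: Buyer M €59,500 > Buyer R €52,500 > Buyer B €36,500 > Buyer K €35,500 > Buyer H €33,500 > Buyer C €28,000 > Buyer J €18,500.
Buyer M has the top bid and wins; the price is the second-highest bid, €52,500.
Buyer M's payoff = €6,500 − €52,500 = -€46,000. All other bidders lose, so their payoff is 0.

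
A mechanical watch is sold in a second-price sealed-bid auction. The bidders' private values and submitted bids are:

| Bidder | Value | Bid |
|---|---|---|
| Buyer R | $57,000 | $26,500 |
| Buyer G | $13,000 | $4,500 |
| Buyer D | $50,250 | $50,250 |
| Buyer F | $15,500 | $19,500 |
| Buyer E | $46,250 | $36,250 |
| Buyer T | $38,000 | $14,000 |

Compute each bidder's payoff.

Payoffs: Buyer R $0, Buyer G $0, Buyer D $14,000, Buyer F $0, Buyer E $0, Buyer T $0.

Ordered from highest: Buyer D $50,250, then Buyer E $36,250, then Buyer R $26,500, then Buyer F $19,500, then Buyer T $14,000, then Buyer G $4,500.
Buyer D has the top bid and wins; the price is the second-highest bid, $36,250.
Buyer D's payoff = $50,250 − $36,250 = $14,000. All other bidders lose, so their payoff is 0.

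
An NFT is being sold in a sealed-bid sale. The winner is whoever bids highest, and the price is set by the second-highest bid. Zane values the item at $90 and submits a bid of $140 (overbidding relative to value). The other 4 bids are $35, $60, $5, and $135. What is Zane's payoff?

Highest competing bid: $135.
Zane's bid $140 is the highest overall, so Zane wins and pays the second-highest bid, $135.
Payoff = value − price = $90 − $135 = -$45.
Overbidding won the item at a price above value — truthful bidding would have avoided this loss.

Payoff = -$45.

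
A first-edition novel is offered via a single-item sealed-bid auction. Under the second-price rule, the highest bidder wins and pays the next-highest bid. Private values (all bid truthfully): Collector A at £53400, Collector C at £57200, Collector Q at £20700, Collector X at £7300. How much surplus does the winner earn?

Bids in descending order: Collector C £57200 > Collector A £53400 > Collector Q £20700 > Collector X £7300.
Collector C wins with the top bid and pays the second-highest, £53400.
Surplus = £57200 − £53400 = £3800.

Winner's surplus: £3800.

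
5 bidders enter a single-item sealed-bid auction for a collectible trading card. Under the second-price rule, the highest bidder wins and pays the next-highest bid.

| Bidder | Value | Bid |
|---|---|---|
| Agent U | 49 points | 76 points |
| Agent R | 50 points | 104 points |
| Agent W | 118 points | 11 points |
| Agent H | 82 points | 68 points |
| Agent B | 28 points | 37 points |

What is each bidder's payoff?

Agent U 0 points, Agent R -26 points, Agent W 0 points, Agent H 0 points, Agent B 0 points.

Sorted high to low: Agent R 104 points > Agent U 76 points > Agent H 68 points > Agent B 37 points > Agent W 11 points.
Agent R has the top bid and wins; the price is the second-highest bid, 76 points.
Agent R's payoff = 50 points − 76 points = -26 points. All other bidders lose, so their payoff is 0.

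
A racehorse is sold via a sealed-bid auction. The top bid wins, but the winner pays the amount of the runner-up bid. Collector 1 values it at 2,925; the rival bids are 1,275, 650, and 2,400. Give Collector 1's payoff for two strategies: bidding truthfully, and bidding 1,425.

Truthful: 525; alternative: 0.

The highest competing bid is 2,400.
Bidding truthfully at 2,925: Collector 1 has the top bid, wins, and pays the second-highest bid 2,400. Payoff = 2,925 − 2,400 = 525.
Bidding 1,425: the top bid is 2,400 (a rival), so Collector 1 loses. Payoff = 0.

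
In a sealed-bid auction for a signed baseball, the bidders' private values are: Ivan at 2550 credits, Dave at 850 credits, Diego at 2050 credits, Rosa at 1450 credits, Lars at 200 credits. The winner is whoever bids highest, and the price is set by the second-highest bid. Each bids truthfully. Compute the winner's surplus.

Surplus = 500 credits.

Bids in descending order: Ivan 2550 credits > Diego 2050 credits > Rosa 1450 credits > Dave 850 credits > Lars 200 credits.
Ivan wins with the top bid and pays the second-highest, 2050 credits.
Surplus = 2550 credits − 2050 credits = 500 credits.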